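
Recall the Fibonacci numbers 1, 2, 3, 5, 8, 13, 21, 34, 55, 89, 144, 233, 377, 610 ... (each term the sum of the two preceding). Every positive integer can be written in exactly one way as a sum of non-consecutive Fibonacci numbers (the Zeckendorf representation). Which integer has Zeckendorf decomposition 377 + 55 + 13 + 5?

450

377 + 55 + 13 + 5 = 450.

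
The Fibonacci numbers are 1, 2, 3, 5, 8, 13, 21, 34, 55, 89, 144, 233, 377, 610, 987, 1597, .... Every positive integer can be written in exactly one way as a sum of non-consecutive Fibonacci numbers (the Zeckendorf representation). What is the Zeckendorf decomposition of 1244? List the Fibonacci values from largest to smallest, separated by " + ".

Repeatedly subtract the largest Fibonacci number that fits:
1244 − 987 = 257
257 − 233 = 24
24 − 21 = 3
3 − 3 = 0
So 1244 = 987 + 233 + 21 + 3, with no two terms consecutive in the sequence.

987 + 233 + 21 + 3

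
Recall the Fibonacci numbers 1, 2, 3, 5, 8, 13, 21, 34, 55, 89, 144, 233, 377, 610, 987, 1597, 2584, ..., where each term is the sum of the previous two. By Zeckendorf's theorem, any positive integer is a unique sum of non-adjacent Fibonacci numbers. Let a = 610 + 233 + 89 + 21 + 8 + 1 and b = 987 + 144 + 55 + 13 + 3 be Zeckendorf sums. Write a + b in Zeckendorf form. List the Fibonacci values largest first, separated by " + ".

1597 + 377 + 144 + 34 + 8 + 3 + 1

The two numbers are 962 and 1202, so their sum is 2164.
Greedily peel off the largest Fibonacci term at each step:
1597 ≤ 2164 < 2584, so take 1597; remainder 567
377 ≤ 567 < 610, so take 377; remainder 190
144 ≤ 190 < 233, so take 144; remainder 46
34 ≤ 46 < 55, so take 34; remainder 12
8 ≤ 12 < 13, so take 8; remainder 4
3 ≤ 4 < 5, so take 3; remainder 1
1 ≤ 1 < 2, so take 1; remainder 0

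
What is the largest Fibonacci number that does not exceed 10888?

6765 ≤ 10888 < 10946, so the largest Fibonacci number not exceeding 10888 is 6765.

6765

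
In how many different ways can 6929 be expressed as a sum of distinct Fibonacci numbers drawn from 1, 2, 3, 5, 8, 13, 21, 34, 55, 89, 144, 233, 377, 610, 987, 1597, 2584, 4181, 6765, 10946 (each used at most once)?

14

Each representation comes from the Zeckendorf form by replacing some F_k with F_{k−1} + F_{k−2} where possible.
6929 = 6765+144+13+5+2 = 6765+89+55+13+5+2 = 4181+2584+144+13+5+2 = 6765+89+34+21+13+5+2 = … (10 more), for 14 in all.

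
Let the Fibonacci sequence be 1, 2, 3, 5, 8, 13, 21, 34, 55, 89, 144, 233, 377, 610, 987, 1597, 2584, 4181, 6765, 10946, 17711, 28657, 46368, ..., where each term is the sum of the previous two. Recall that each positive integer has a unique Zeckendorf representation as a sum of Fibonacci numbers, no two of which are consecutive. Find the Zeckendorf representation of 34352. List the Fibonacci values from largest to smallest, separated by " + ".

28657 + 4181 + 987 + 377 + 144 + 5 + 1

Greedy algorithm:
take 28657 (≤ 34352); 34352 − 28657 = 5695
take 4181 (≤ 5695); 5695 − 4181 = 1514
take 987 (≤ 1514); 1514 − 987 = 527
take 377 (≤ 527); 527 − 377 = 150
take 144 (≤ 150); 150 − 144 = 6
take 5 (≤ 6); 6 − 5 = 1
take 1 (≤ 1); 1 − 1 = 0
So 34352 = 28657 + 4181 + 987 + 377 + 144 + 5 + 1, with no two terms consecutive in the sequence.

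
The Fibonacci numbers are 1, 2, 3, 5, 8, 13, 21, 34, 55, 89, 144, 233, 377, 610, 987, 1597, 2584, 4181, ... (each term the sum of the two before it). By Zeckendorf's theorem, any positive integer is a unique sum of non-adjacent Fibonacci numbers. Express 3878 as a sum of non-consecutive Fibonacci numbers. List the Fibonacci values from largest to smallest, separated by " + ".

2584 + 987 + 233 + 55 + 13 + 5 + 1

Repeatedly subtract the largest Fibonacci number that fits:
3878 − 2584 = 1294
1294 − 987 = 307
307 − 233 = 74
74 − 55 = 19
19 − 13 = 6
6 − 5 = 1
1 − 1 = 0
So 3878 = 2584 + 987 + 233 + 55 + 13 + 5 + 1, with no two terms consecutive in the sequence.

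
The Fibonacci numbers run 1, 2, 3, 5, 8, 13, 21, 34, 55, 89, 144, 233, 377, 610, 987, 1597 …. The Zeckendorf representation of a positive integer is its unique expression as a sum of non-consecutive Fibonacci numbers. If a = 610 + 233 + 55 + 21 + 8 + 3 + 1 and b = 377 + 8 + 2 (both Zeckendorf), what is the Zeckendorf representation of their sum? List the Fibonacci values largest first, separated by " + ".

987 + 233 + 89 + 8 + 1

The two numbers are 931 and 387, so their sum is 1318.
Greedily peel off the largest Fibonacci term at each step:
1318 − 987 = 331
331 − 233 = 98
98 − 89 = 9
9 − 8 = 1
1 − 1 = 0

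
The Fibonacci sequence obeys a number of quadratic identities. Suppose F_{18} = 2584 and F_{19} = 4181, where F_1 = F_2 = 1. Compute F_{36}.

14930352

By the doubling identity F_{2k} = F_k(2F_{k+1} − F_k): F_{36} = 2584·(2·4181 − 2584) = 2584·5778 = 14930352.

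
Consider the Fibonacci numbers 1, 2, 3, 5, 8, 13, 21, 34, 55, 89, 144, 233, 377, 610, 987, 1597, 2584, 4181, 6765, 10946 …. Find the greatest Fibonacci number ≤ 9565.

6765

6765 ≤ 9565 < 10946, so the largest Fibonacci number not exceeding 9565 is 6765.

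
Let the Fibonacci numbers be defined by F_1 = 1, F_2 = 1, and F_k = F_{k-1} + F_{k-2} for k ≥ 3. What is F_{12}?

144

Iterating the recurrence up to F_{5} = 5 and F_{4} = 3:
F_{6} = F_{5} + F_{4} = 5 + 3 = 8
F_{7} = F_{6} + F_{5} = 8 + 5 = 13
F_{8} = F_{7} + F_{6} = 13 + 8 = 21
F_{9} = F_{8} + F_{7} = 21 + 13 = 34
F_{10} = F_{9} + F_{8} = 34 + 21 = 55
F_{11} = F_{10} + F_{9} = 55 + 34 = 89
F_{12} = F_{11} + F_{10} = 89 + 55 = 144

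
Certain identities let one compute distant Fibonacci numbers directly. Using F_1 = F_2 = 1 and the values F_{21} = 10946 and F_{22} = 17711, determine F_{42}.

267914296

By the doubling identity F_{2k} = F_k(2F_{k+1} − F_k): F_{42} = 10946·(2·17711 − 10946) = 10946·24476 = 267914296.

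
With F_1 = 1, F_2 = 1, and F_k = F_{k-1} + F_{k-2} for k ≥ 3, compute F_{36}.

14930352

Iterating the recurrence up to F_{32} = 2178309 and F_{31} = 1346269:
F_{33} = F_{32} + F_{31} = 2178309 + 1346269 = 3524578
F_{34} = F_{33} + F_{32} = 3524578 + 2178309 = 5702887
F_{35} = F_{34} + F_{33} = 5702887 + 3524578 = 9227465
F_{36} = F_{35} + F_{34} = 9227465 + 5702887 = 14930352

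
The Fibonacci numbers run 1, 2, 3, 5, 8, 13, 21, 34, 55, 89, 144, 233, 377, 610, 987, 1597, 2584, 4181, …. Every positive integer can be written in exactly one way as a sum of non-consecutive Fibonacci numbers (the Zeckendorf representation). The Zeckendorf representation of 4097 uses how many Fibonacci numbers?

5

Greedy algorithm:
subtract 2584 from 4097: 1513 remains
subtract 987 from 1513: 526 remains
subtract 377 from 526: 149 remains
subtract 144 from 149: 5 remains
subtract 5 from 5: 0 remains
4097 = 2584 + 987 + 377 + 144 + 5, which has 5 terms.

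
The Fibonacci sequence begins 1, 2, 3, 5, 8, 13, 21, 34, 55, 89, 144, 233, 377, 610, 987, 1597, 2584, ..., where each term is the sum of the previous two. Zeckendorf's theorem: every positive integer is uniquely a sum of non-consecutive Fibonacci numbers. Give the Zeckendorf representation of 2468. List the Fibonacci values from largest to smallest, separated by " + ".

1597 + 610 + 233 + 21 + 5 + 2

Repeatedly subtract the largest Fibonacci number that fits:
2468 − 1597 = 871
871 − 610 = 261
261 − 233 = 28
28 − 21 = 7
7 − 5 = 2
2 − 2 = 0
So 2468 = 1597 + 610 + 233 + 21 + 5 + 2, with no two terms consecutive in the sequence.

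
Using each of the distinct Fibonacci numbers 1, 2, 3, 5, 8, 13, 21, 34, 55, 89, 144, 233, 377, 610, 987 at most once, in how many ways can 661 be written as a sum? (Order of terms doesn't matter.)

10

Each representation comes from the Zeckendorf form by replacing some F_k with F_{k−1} + F_{k−2} where possible.
661 = 610+34+13+3+1 = 610+34+8+5+3+1 = 377+233+34+13+3+1 = … (7 more), for 10 in all.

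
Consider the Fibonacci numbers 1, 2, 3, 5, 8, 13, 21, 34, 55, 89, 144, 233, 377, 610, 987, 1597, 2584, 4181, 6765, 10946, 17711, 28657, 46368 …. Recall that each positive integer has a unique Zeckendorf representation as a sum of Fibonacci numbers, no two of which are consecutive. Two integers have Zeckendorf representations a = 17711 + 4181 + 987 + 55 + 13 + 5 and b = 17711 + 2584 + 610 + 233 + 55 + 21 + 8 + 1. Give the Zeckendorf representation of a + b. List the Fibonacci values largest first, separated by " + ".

The two numbers are 22952 and 21223, so their sum is 44175.
Repeatedly subtract the largest Fibonacci number that fits:
take 28657 (≤ 44175); 44175 − 28657 = 15518
take 10946 (≤ 15518); 15518 − 10946 = 4572
take 4181 (≤ 4572); 4572 − 4181 = 391
take 377 (≤ 391); 391 − 377 = 14
take 13 (≤ 14); 14 − 13 = 1
take 1 (≤ 1); 1 − 1 = 0

28657 + 10946 + 4181 + 377 + 13 + 1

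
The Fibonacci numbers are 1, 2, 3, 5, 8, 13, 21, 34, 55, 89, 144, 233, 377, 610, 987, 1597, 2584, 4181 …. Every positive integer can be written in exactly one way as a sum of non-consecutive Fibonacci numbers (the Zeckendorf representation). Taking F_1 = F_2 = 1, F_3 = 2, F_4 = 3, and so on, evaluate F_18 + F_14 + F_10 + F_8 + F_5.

F_18 + F_14 + F_10 + F_8 + F_5 = 2584 + 377 + 55 + 21 + 5 = 3042.

3042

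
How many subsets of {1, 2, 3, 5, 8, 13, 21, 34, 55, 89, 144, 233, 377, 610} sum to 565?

Starting from the Zeckendorf form and repeatedly splitting a term F_k into F_{k−1} + F_{k−2} (when neither is already used) reaches every representation.
565 = 377+144+34+8+2 = 377+144+34+5+3+2 = 377+144+21+13+8+2 = 377+89+55+34+8+2 = 377+144+21+13+5+3+2 = … (7 more), for 12 in all.

12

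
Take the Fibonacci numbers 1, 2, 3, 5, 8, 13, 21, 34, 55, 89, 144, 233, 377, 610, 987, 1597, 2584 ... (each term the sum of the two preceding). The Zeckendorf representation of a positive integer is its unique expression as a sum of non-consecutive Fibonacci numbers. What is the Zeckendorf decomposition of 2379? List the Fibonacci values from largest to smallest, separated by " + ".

1597 + 610 + 144 + 21 + 5 + 2

take 1597 (≤ 2379); 2379 − 1597 = 782
take 610 (≤ 782); 782 − 610 = 172
take 144 (≤ 172); 172 − 144 = 28
take 21 (≤ 28); 28 − 21 = 7
take 5 (≤ 7); 7 − 5 = 2
take 2 (≤ 2); 2 − 2 = 0
So 2379 = 1597 + 610 + 144 + 21 + 5 + 2, with no two terms consecutive in the sequence.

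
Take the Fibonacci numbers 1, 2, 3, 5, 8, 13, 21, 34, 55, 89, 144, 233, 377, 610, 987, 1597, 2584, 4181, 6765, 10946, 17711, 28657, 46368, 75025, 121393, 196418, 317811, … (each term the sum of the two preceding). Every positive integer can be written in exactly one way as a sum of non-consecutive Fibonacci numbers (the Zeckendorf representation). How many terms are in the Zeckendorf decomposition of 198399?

take 196418 (≤ 198399); 198399 − 196418 = 1981
take 1597 (≤ 1981); 1981 − 1597 = 384
take 377 (≤ 384); 384 − 377 = 7
take 5 (≤ 7); 7 − 5 = 2
take 2 (≤ 2); 2 − 2 = 0
198399 = 196418 + 1597 + 377 + 5 + 2, which has 5 terms.

5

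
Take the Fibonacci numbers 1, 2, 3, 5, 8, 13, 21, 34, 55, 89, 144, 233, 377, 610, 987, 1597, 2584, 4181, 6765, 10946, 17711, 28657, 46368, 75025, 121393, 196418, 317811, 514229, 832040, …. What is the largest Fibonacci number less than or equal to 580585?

514229

514229 ≤ 580585 < 832040, so the largest Fibonacci number not exceeding 580585 is 514229.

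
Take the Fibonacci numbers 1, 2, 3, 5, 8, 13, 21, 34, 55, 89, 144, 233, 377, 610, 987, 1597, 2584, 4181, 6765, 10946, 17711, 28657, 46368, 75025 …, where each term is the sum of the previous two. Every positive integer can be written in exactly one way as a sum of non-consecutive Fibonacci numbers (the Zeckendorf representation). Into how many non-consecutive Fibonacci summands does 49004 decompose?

5

Greedily peel off the largest Fibonacci term at each step:
largest Fibonacci ≤ 49004 is 46368; 49004 − 46368 = 2636
largest Fibonacci ≤ 2636 is 2584; 2636 − 2584 = 52
largest Fibonacci ≤ 52 is 34; 52 − 34 = 18
largest Fibonacci ≤ 18 is 13; 18 − 13 = 5
largest Fibonacci ≤ 5 is 5; 5 − 5 = 0
49004 = 46368 + 2584 + 34 + 13 + 5, which has 5 terms.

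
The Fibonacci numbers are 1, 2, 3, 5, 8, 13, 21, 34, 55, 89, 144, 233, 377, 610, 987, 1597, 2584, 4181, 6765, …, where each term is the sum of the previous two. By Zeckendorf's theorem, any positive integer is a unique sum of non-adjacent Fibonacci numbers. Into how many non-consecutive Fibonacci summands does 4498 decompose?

5

Greedy algorithm:
largest Fibonacci ≤ 4498 is 4181; 4498 − 4181 = 317
largest Fibonacci ≤ 317 is 233; 317 − 233 = 84
largest Fibonacci ≤ 84 is 55; 84 − 55 = 29
largest Fibonacci ≤ 29 is 21; 29 − 21 = 8
largest Fibonacci ≤ 8 is 8; 8 − 8 = 0
4498 = 4181 + 233 + 55 + 21 + 8, which has 5 terms.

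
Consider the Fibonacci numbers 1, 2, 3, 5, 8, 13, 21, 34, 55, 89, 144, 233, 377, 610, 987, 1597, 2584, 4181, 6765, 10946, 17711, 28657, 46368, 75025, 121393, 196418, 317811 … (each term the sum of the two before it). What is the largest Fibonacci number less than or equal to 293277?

196418

196418 ≤ 293277 < 317811, so the largest Fibonacci number not exceeding 293277 is 196418.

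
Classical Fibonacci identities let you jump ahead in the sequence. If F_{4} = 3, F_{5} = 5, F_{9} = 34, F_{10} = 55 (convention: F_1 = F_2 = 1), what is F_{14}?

377

By the addition formula F_{m+n} = F_m F_{n+1} + F_{m−1} F_n with m=5, n=9: F_{14} = 5·55 + 3·34 = 275 + 102 = 377.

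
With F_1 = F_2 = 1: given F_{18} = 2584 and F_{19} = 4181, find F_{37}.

24157817

By F_{2k+1} = F_k² + F_{k+1}²: F_{37} = 2584² + 4181² = 6677056 + 17480761 = 24157817.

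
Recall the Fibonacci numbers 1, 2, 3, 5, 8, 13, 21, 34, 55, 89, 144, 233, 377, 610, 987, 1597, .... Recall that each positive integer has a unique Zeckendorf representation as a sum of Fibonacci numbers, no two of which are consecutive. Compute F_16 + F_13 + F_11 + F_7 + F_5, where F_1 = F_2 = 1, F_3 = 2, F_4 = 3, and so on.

1327

F_16 + F_13 + F_11 + F_7 + F_5 = 987 + 233 + 89 + 13 + 5 = 1327.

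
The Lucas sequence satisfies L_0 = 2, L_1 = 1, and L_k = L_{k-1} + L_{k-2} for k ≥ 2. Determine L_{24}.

Iterating the recurrence up to L_{18} = 5778 and L_{17} = 3571:
L_{19} = L_{18} + L_{17} = 5778 + 3571 = 9349
L_{20} = L_{19} + L_{18} = 9349 + 5778 = 15127
L_{21} = L_{20} + L_{19} = 15127 + 9349 = 24476
L_{22} = L_{21} + L_{20} = 24476 + 15127 = 39603
L_{23} = L_{22} + L_{21} = 39603 + 24476 = 64079
L_{24} = L_{23} + L_{22} = 64079 + 39603 = 103682

103682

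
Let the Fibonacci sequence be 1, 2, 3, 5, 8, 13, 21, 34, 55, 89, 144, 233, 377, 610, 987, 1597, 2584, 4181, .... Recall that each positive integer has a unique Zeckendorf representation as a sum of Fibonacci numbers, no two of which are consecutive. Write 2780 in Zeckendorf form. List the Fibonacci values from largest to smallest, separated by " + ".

2584 + 144 + 34 + 13 + 5

largest Fibonacci ≤ 2780 is 2584; 2780 − 2584 = 196
largest Fibonacci ≤ 196 is 144; 196 − 144 = 52
largest Fibonacci ≤ 52 is 34; 52 − 34 = 18
largest Fibonacci ≤ 18 is 13; 18 − 13 = 5
largest Fibonacci ≤ 5 is 5; 5 − 5 = 0
So 2780 = 2584 + 144 + 34 + 13 + 5, with no two terms consecutive in the sequence.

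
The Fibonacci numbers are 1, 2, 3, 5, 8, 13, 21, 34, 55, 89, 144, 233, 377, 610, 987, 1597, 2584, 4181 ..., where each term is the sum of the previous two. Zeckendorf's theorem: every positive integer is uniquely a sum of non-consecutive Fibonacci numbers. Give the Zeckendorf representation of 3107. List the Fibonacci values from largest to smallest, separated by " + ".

Repeatedly subtract the largest Fibonacci number that fits:
3107 − 2584 = 523
523 − 377 = 146
146 − 144 = 2
2 − 2 = 0
So 3107 = 2584 + 377 + 144 + 2, with no two terms consecutive in the sequence.

2584 + 377 + 144 + 2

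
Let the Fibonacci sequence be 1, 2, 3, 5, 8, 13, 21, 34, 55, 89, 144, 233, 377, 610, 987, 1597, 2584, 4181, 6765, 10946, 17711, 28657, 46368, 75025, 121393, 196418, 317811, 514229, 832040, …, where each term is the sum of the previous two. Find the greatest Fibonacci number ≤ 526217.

514229 ≤ 526217 < 832040, so the largest Fibonacci number not exceeding 526217 is 514229.

514229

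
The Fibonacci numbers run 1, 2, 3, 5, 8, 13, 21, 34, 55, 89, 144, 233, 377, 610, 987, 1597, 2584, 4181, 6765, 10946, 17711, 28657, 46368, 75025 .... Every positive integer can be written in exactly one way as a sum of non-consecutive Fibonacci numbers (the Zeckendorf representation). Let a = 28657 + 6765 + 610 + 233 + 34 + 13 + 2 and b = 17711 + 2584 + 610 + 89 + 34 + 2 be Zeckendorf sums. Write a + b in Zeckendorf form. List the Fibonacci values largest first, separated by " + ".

The two numbers are 36314 and 21030, so their sum is 57344.
57344: greatest Fibonacci not exceeding it is 46368, leaving 10976
10976: greatest Fibonacci not exceeding it is 10946, leaving 30
30: greatest Fibonacci not exceeding it is 21, leaving 9
9: greatest Fibonacci not exceeding it is 8, leaving 1
1: greatest Fibonacci not exceeding it is 1, leaving 0

46368 + 10946 + 21 + 8 + 1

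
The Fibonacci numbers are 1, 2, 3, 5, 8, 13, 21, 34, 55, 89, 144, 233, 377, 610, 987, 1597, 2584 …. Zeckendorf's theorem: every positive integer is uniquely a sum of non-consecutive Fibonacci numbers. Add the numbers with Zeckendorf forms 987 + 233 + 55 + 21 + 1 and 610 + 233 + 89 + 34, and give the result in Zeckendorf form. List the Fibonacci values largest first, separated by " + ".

The two numbers are 1297 and 966, so their sum is 2263.
2263 − 1597 = 666
666 − 610 = 56
56 − 55 = 1
1 − 1 = 0

1597 + 610 + 55 + 1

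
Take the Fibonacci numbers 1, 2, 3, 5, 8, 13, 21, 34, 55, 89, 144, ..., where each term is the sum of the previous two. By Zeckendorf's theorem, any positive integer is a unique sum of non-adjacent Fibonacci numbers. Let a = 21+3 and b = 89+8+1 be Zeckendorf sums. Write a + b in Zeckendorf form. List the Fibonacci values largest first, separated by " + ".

89 + 21 + 8 + 3 + 1

The two numbers are 24 and 98, so their sum is 122.
Greedy algorithm:
largest Fibonacci ≤ 122 is 89; 122 − 89 = 33
largest Fibonacci ≤ 33 is 21; 33 − 21 = 12
largest Fibonacci ≤ 12 is 8; 12 − 8 = 4
largest Fibonacci ≤ 4 is 3; 4 − 3 = 1
largest Fibonacci ≤ 1 is 1; 1 − 1 = 0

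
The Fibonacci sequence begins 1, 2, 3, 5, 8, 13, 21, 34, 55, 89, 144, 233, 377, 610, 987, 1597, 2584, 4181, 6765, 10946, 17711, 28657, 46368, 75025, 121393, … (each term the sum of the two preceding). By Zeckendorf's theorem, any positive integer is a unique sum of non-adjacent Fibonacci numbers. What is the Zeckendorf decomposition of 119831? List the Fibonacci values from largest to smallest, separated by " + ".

take 75025 (≤ 119831); 119831 − 75025 = 44806
take 28657 (≤ 44806); 44806 − 28657 = 16149
take 10946 (≤ 16149); 16149 − 10946 = 5203
take 4181 (≤ 5203); 5203 − 4181 = 1022
take 987 (≤ 1022); 1022 − 987 = 35
take 34 (≤ 35); 35 − 34 = 1
take 1 (≤ 1); 1 − 1 = 0
So 119831 = 75025 + 28657 + 10946 + 4181 + 987 + 34 + 1, with no two terms consecutive in the sequence.

75025 + 28657 + 10946 + 4181 + 987 + 34 + 1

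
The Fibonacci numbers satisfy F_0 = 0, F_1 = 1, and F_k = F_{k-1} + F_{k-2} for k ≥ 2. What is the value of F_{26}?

121393

Iterating the recurrence up to F_{20} = 6765 and F_{19} = 4181:
F_{21} = F_{20} + F_{19} = 6765 + 4181 = 10946
F_{22} = F_{21} + F_{20} = 10946 + 6765 = 17711
F_{23} = F_{22} + F_{21} = 17711 + 10946 = 28657
F_{24} = F_{23} + F_{22} = 28657 + 17711 = 46368
F_{25} = F_{24} + F_{23} = 46368 + 28657 = 75025
F_{26} = F_{25} + F_{24} = 75025 + 46368 = 121393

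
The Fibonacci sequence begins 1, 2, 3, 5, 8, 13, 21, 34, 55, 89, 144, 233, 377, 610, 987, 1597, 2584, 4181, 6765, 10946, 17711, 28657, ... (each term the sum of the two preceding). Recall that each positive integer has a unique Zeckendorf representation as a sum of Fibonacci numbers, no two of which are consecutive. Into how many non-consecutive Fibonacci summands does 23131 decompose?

7

Greedily peel off the largest Fibonacci term at each step:
17711 ≤ 23131 < 28657, so take 17711; remainder 5420
4181 ≤ 5420 < 6765, so take 4181; remainder 1239
987 ≤ 1239 < 1597, so take 987; remainder 252
233 ≤ 252 < 377, so take 233; remainder 19
13 ≤ 19 < 21, so take 13; remainder 6
5 ≤ 6 < 8, so take 5; remainder 1
1 ≤ 1 < 2, so take 1; remainder 0
23131 = 17711 + 4181 + 987 + 233 + 13 + 5 + 1, which has 7 terms.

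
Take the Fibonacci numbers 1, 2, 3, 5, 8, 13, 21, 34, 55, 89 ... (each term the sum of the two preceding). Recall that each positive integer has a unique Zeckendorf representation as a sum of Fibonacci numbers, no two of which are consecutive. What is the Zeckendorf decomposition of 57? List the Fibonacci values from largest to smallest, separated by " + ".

55 + 2

57: greatest Fibonacci not exceeding it is 55, leaving 2
2: greatest Fibonacci not exceeding it is 2, leaving 0
So 57 = 55 + 2, with no two terms consecutive in the sequence.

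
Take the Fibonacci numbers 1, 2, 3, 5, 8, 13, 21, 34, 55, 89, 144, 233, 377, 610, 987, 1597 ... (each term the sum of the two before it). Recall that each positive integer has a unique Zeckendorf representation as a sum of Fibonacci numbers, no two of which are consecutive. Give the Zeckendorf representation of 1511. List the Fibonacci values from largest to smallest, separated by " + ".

987 + 377 + 144 + 3

1511: greatest Fibonacci not exceeding it is 987, leaving 524
524: greatest Fibonacci not exceeding it is 377, leaving 147
147: greatest Fibonacci not exceeding it is 144, leaving 3
3: greatest Fibonacci not exceeding it is 3, leaving 0
So 1511 = 987 + 377 + 144 + 3, with no two terms consecutive in the sequence.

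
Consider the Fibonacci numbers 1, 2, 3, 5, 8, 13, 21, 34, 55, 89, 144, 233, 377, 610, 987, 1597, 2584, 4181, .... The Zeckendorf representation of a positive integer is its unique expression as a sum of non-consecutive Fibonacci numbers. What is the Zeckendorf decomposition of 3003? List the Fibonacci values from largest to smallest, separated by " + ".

Repeatedly subtract the largest Fibonacci number that fits:
2584 ≤ 3003 < 4181, so take 2584; remainder 419
377 ≤ 419 < 610, so take 377; remainder 42
34 ≤ 42 < 55, so take 34; remainder 8
8 ≤ 8 < 13, so take 8; remainder 0
So 3003 = 2584 + 377 + 34 + 8, with no two terms consecutive in the sequence.

2584 + 377 + 34 + 8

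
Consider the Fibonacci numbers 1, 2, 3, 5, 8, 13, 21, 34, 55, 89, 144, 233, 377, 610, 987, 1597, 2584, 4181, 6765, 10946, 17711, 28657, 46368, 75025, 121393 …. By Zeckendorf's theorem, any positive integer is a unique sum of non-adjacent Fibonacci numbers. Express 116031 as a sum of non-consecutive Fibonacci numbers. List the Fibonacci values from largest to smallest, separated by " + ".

Repeatedly subtract the largest Fibonacci number that fits:
take 75025 (≤ 116031); 116031 − 75025 = 41006
take 28657 (≤ 41006); 41006 − 28657 = 12349
take 10946 (≤ 12349); 12349 − 10946 = 1403
take 987 (≤ 1403); 1403 − 987 = 416
take 377 (≤ 416); 416 − 377 = 39
take 34 (≤ 39); 39 − 34 = 5
take 5 (≤ 5); 5 − 5 = 0
So 116031 = 75025 + 28657 + 10946 + 987 + 377 + 34 + 5, with no two terms consecutive in the sequence.

75025 + 28657 + 10946 + 987 + 377 + 34 + 5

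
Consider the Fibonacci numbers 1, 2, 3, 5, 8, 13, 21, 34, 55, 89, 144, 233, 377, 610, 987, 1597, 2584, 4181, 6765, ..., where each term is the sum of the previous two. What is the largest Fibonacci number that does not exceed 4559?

4181

4181 ≤ 4559 < 6765, so the largest Fibonacci number not exceeding 4559 is 4181.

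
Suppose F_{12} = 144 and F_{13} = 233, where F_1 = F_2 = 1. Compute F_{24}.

By the doubling identity F_{2k} = F_k(2F_{k+1} − F_k): F_{24} = 144·(2·233 − 144) = 144·322 = 46368.

46368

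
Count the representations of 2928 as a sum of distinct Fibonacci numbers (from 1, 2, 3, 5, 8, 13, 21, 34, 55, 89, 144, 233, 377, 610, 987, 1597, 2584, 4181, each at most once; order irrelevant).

Starting from the Zeckendorf form and repeatedly splitting a term F_k into F_{k−1} + F_{k−2} (when neither is already used) reaches every representation.
2928 = 2584+233+89+21+1 = 2584+233+89+13+8+1 = 2584+233+55+34+21+1 = 1597+987+233+89+21+1 = 2584+233+89+13+5+3+1 = … (22 more), for 27 in all.

27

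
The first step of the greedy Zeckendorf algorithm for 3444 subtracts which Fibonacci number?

2584 ≤ 3444 < 4181, so the largest Fibonacci number not exceeding 3444 is 2584.

2584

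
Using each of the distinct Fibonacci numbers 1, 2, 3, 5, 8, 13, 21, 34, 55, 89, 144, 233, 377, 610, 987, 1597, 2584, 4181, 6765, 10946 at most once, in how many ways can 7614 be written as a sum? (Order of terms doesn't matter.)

48

Starting from the Zeckendorf form and repeatedly splitting a term F_k into F_{k−1} + F_{k−2} (when neither is already used) reaches every representation.
7614 = 6765+610+233+5+1 = 6765+610+233+3+2+1 = 6765+610+144+89+5+1 = 6765+610+144+89+3+2+1 = 6765+610+144+55+34+5+1 = … (43 more), for 48 in all.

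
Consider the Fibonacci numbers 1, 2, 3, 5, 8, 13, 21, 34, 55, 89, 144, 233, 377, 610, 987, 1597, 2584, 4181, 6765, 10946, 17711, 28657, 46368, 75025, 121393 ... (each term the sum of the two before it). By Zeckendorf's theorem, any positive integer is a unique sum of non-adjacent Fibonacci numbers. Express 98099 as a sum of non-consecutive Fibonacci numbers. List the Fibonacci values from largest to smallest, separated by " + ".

98099 − 75025 = 23074
23074 − 17711 = 5363
5363 − 4181 = 1182
1182 − 987 = 195
195 − 144 = 51
51 − 34 = 17
17 − 13 = 4
4 − 3 = 1
1 − 1 = 0
So 98099 = 75025 + 17711 + 4181 + 987 + 144 + 34 + 13 + 3 + 1, with no two terms consecutive in the sequence.

75025 + 17711 + 4181 + 987 + 144 + 34 + 13 + 3 + 1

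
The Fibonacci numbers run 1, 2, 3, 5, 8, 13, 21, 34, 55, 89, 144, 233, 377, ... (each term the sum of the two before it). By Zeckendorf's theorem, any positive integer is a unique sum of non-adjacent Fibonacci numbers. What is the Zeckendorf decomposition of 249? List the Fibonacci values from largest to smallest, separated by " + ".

233 + 13 + 3

Greedily peel off the largest Fibonacci term at each step:
largest Fibonacci ≤ 249 is 233; 249 − 233 = 16
largest Fibonacci ≤ 16 is 13; 16 − 13 = 3
largest Fibonacci ≤ 3 is 3; 3 − 3 = 0
So 249 = 233 + 13 + 3, with no two terms consecutive in the sequence.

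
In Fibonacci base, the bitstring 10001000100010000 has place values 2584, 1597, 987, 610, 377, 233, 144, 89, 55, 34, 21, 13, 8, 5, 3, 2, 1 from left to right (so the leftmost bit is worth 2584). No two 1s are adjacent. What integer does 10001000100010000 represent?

3024

Summing the place values of the 1 bits: 2584 + 377 + 55 + 8 = 3024.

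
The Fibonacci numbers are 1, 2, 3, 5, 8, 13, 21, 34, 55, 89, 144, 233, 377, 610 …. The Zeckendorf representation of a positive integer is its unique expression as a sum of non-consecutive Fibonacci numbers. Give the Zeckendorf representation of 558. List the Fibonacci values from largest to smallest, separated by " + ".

Greedy algorithm:
558: greatest Fibonacci not exceeding it is 377, leaving 181
181: greatest Fibonacci not exceeding it is 144, leaving 37
37: greatest Fibonacci not exceeding it is 34, leaving 3
3: greatest Fibonacci not exceeding it is 3, leaving 0
So 558 = 377 + 144 + 34 + 3, with no two terms consecutive in the sequence.

377 + 144 + 34 + 3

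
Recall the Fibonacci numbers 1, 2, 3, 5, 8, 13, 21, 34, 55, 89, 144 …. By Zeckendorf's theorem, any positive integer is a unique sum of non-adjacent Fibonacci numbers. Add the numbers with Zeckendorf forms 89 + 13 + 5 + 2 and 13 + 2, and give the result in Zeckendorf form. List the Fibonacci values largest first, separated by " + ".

The two numbers are 109 and 15, so their sum is 124.
subtract 89 from 124: 35 remains
subtract 34 from 35: 1 remains
subtract 1 from 1: 0 remains

89 + 34 + 1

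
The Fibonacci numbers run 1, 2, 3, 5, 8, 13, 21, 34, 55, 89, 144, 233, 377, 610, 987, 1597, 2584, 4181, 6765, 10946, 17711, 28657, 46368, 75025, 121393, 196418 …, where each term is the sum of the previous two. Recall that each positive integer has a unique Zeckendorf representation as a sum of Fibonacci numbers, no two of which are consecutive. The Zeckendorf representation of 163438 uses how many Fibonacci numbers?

Repeatedly subtract the largest Fibonacci number that fits:
subtract 121393 from 163438: 42045 remains
subtract 28657 from 42045: 13388 remains
subtract 10946 from 13388: 2442 remains
subtract 1597 from 2442: 845 remains
subtract 610 from 845: 235 remains
subtract 233 from 235: 2 remains
subtract 2 from 2: 0 remains
163438 = 121393 + 28657 + 10946 + 1597 + 610 + 233 + 2, which has 7 terms.

7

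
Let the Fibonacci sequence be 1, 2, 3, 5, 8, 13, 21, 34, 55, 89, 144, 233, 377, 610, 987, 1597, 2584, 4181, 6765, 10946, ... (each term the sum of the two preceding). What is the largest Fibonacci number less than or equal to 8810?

6765 ≤ 8810 < 10946, so the largest Fibonacci number not exceeding 8810 is 6765.

6765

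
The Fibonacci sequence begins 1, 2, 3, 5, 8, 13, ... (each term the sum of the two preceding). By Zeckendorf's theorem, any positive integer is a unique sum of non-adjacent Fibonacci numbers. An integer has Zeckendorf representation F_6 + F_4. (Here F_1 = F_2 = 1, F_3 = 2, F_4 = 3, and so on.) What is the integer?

F_6 + F_4 = 8 + 3 = 11.

11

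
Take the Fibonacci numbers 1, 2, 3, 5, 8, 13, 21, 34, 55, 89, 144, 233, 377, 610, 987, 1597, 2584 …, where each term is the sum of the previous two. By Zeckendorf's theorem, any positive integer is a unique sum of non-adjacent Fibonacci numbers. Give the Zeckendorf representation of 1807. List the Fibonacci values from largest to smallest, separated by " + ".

1597 + 144 + 55 + 8 + 3

largest Fibonacci ≤ 1807 is 1597; 1807 − 1597 = 210
largest Fibonacci ≤ 210 is 144; 210 − 144 = 66
largest Fibonacci ≤ 66 is 55; 66 − 55 = 11
largest Fibonacci ≤ 11 is 8; 11 − 8 = 3
largest Fibonacci ≤ 3 is 3; 3 − 3 = 0
So 1807 = 1597 + 144 + 55 + 8 + 3, with no two terms consecutive in the sequence.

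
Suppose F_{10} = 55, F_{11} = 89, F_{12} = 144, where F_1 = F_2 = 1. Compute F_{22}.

17711

By the addition formula F_{m+n} = F_m F_{n+1} + F_{m−1} F_n with m=12, n=10: F_{22} = 144·89 + 89·55 = 12816 + 4895 = 17711.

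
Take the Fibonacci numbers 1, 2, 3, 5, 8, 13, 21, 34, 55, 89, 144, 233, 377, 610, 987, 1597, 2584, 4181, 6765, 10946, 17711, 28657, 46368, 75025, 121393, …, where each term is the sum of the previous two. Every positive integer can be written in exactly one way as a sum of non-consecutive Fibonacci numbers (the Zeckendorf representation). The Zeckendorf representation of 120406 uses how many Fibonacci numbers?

largest Fibonacci ≤ 120406 is 75025; 120406 − 75025 = 45381
largest Fibonacci ≤ 45381 is 28657; 45381 − 28657 = 16724
largest Fibonacci ≤ 16724 is 10946; 16724 − 10946 = 5778
largest Fibonacci ≤ 5778 is 4181; 5778 − 4181 = 1597
largest Fibonacci ≤ 1597 is 1597; 1597 − 1597 = 0
120406 = 75025 + 28657 + 10946 + 4181 + 1597, which has 5 terms.

5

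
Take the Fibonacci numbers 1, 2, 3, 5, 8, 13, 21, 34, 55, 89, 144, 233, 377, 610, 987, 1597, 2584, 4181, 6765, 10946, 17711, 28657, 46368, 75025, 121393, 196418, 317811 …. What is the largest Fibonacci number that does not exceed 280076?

196418 ≤ 280076 < 317811, so the largest Fibonacci number not exceeding 280076 is 196418.

196418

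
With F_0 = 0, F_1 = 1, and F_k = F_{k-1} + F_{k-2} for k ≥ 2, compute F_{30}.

832040

Iterating the recurrence up to F_{22} = 17711 and F_{21} = 10946:
F_{23} = F_{22} + F_{21} = 17711 + 10946 = 28657
F_{24} = F_{23} + F_{22} = 28657 + 17711 = 46368
F_{25} = F_{24} + F_{23} = 46368 + 28657 = 75025
F_{26} = F_{25} + F_{24} = 75025 + 46368 = 121393
F_{27} = F_{26} + F_{25} = 121393 + 75025 = 196418
F_{28} = F_{27} + F_{26} = 196418 + 121393 = 317811
F_{29} = F_{28} + F_{27} = 317811 + 196418 = 514229
F_{30} = F_{29} + F_{28} = 514229 + 317811 = 832040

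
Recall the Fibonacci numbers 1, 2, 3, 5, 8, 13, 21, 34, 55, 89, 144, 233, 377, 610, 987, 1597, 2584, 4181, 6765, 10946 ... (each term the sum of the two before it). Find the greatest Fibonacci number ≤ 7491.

6765

6765 ≤ 7491 < 10946, so the largest Fibonacci number not exceeding 7491 is 6765.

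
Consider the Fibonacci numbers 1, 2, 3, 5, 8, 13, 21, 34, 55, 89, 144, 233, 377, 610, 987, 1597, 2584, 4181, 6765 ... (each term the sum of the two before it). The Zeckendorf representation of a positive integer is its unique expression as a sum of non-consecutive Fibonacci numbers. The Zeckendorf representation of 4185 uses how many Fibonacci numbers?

Repeatedly subtract the largest Fibonacci number that fits:
subtract 4181 from 4185: 4 remains
subtract 3 from 4: 1 remains
subtract 1 from 1: 0 remains
4185 = 4181 + 3 + 1, which has 3 terms.

3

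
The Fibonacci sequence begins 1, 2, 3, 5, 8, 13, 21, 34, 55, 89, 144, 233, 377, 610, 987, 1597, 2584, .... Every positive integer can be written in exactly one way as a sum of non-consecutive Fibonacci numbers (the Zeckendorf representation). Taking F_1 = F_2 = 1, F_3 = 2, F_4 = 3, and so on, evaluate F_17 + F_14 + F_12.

F_17 + F_14 + F_12 = 1597 + 377 + 144 = 2118.

2118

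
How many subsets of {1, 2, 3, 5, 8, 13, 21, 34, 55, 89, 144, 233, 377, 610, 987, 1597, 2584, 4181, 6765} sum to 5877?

Each representation comes from the Zeckendorf form by replacing some F_k with F_{k−1} + F_{k−2} where possible.
5877 = 4181+1597+89+8+2 = 4181+1597+89+5+3+2 = 4181+1597+55+34+8+2 = 4181+987+610+89+8+2 = 4181+1597+55+34+5+3+2 = … (33 more), for 38 in all.

38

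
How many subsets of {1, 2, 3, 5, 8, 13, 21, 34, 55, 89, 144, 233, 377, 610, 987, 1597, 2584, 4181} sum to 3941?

27

Starting from the Zeckendorf form and repeatedly splitting a term F_k into F_{k−1} + F_{k−2} (when neither is already used) reaches every representation.
3941 = 2584+987+233+89+34+13+1 = 2584+987+233+89+34+8+5+1 = 2584+610+377+233+89+34+13+1 = 2584+987+233+89+34+8+3+2+1 = 2584+987+233+89+21+13+8+5+1 = … (22 more), for 27 in all.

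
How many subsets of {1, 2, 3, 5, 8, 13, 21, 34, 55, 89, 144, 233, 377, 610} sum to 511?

Each representation comes from the Zeckendorf form by replacing some F_k with F_{k−1} + F_{k−2} where possible.
511 = 377+89+34+8+3 = 377+89+34+8+2+1 = 377+89+21+13+8+3 = 233+144+89+34+8+3 = … (14 more), for 18 in all.

18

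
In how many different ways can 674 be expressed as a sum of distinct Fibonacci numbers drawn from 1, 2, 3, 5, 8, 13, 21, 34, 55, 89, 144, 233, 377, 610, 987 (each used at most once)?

Starting from the Zeckendorf form and repeatedly splitting a term F_k into F_{k−1} + F_{k−2} (when neither is already used) reaches every representation.
674 = 610+55+8+1 = 610+55+5+3+1 = 610+34+21+8+1 = 377+233+55+8+1 = … (11 more), for 15 in all.

15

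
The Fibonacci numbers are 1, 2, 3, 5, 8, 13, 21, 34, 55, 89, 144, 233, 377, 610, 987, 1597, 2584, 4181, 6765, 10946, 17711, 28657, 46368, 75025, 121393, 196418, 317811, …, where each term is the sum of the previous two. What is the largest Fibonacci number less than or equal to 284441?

196418

196418 ≤ 284441 < 317811, so the largest Fibonacci number not exceeding 284441 is 196418.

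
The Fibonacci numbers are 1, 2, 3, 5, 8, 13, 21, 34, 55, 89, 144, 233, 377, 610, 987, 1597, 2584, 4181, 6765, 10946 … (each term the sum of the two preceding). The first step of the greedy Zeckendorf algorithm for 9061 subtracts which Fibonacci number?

6765 ≤ 9061 < 10946, so the largest Fibonacci number not exceeding 9061 is 6765.

6765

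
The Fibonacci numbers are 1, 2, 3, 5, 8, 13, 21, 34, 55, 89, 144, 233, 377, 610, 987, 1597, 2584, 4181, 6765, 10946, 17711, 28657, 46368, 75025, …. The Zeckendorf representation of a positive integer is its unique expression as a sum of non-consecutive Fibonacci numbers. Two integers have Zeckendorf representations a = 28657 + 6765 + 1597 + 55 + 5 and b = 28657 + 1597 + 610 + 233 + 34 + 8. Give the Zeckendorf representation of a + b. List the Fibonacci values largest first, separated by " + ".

46368 + 17711 + 2584 + 987 + 377 + 144 + 34 + 13

The two numbers are 37079 and 31139, so their sum is 68218.
largest Fibonacci ≤ 68218 is 46368; 68218 − 46368 = 21850
largest Fibonacci ≤ 21850 is 17711; 21850 − 17711 = 4139
largest Fibonacci ≤ 4139 is 2584; 4139 − 2584 = 1555
largest Fibonacci ≤ 1555 is 987; 1555 − 987 = 568
largest Fibonacci ≤ 568 is 377; 568 − 377 = 191
largest Fibonacci ≤ 191 is 144; 191 − 144 = 47
largest Fibonacci ≤ 47 is 34; 47 − 34 = 13
largest Fibonacci ≤ 13 is 13; 13 − 13 = 0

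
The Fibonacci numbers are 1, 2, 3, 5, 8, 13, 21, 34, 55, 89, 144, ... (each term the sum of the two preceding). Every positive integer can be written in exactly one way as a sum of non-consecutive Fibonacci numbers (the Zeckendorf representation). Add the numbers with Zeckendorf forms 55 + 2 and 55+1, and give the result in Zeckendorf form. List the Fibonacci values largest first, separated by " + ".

The two numbers are 57 and 56, so their sum is 113.
Greedy algorithm:
89 ≤ 113 < 144, so take 89; remainder 24
21 ≤ 24 < 34, so take 21; remainder 3
3 ≤ 3 < 5, so take 3; remainder 0

89 + 21 + 3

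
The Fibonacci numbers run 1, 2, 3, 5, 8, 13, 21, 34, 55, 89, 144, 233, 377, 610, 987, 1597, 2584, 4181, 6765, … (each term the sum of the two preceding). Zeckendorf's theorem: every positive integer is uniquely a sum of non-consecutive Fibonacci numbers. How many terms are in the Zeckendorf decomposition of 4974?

5

Repeatedly subtract the largest Fibonacci number that fits:
largest Fibonacci ≤ 4974 is 4181; 4974 − 4181 = 793
largest Fibonacci ≤ 793 is 610; 793 − 610 = 183
largest Fibonacci ≤ 183 is 144; 183 − 144 = 39
largest Fibonacci ≤ 39 is 34; 39 − 34 = 5
largest Fibonacci ≤ 5 is 5; 5 − 5 = 0
4974 = 4181 + 610 + 144 + 34 + 5, which has 5 terms.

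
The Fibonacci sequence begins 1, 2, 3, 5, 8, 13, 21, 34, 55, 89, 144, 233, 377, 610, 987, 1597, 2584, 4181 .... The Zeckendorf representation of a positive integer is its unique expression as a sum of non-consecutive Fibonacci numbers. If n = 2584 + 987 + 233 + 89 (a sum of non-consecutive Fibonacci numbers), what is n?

3893

2584 + 987 + 233 + 89 = 3893.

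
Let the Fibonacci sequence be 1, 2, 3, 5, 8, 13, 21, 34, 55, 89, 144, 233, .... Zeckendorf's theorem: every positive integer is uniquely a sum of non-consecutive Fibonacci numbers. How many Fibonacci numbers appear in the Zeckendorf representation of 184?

4

144 ≤ 184 < 233, so take 144; remainder 40
34 ≤ 40 < 55, so take 34; remainder 6
5 ≤ 6 < 8, so take 5; remainder 1
1 ≤ 1 < 2, so take 1; remainder 0
184 = 144 + 34 + 5 + 1, which has 4 terms.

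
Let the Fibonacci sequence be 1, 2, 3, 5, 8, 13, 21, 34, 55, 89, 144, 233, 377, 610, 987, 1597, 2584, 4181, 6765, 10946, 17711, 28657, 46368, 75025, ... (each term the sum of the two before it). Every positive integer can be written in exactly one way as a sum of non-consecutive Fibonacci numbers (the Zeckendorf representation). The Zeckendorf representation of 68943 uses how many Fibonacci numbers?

Greedy algorithm:
take 46368 (≤ 68943); 68943 − 46368 = 22575
take 17711 (≤ 22575); 22575 − 17711 = 4864
take 4181 (≤ 4864); 4864 − 4181 = 683
take 610 (≤ 683); 683 − 610 = 73
take 55 (≤ 73); 73 − 55 = 18
take 13 (≤ 18); 18 − 13 = 5
take 5 (≤ 5); 5 − 5 = 0
68943 = 46368 + 17711 + 4181 + 610 + 55 + 13 + 5, which has 7 terms.

7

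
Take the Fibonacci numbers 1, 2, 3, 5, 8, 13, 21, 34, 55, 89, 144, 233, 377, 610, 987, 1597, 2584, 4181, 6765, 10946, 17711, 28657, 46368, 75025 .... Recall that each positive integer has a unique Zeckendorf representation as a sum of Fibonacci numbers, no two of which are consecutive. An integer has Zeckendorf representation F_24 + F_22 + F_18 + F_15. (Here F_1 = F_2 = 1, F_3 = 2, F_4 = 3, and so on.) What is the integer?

67273

F_24 + F_22 + F_18 + F_15 = 46368 + 17711 + 2584 + 610 = 67273.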